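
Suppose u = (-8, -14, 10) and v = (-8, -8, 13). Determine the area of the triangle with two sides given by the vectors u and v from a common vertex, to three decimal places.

57.628

i: (-14)·13 - 10·(-8) = -182 - (-80) = -102
j: 10·(-8) - (-8)·13 = -80 - (-104) = 24
k: (-8)·(-8) - (-14)·(-8) = 64 - 112 = -48
u × v = (-102, 24, -48)
|u × v| = √((-102)² + 24² + (-48)²) = √13284 ≈ 115.2562
area = ½ · 115.2562 ≈ 57.628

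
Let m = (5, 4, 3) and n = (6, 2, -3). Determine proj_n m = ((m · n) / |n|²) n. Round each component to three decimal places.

(3.551, 1.184, -1.776)

m · n = 5·6 + 4·2 + 3·(-3) = 30 + 8 - 9 = 29
|n|² = 36 + 4 + 9 = 49
proj_n m = (29/49) · (6, 2, -3) ≈ (3.551, 1.184, -1.776)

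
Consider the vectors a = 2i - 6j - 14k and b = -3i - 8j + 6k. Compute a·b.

-42

a · b = 2·(-3) + (-6)·(-8) + (-14)·6 = -6 + 48 - 84 = -42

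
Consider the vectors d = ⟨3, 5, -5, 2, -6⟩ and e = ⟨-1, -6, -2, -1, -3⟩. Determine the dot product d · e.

d · e = 3·(-1) + 5·(-6) + (-5)·(-2) + 2·(-1) + (-6)·(-3) = -3 - 30 + 10 - 2 + 18 = -7

-7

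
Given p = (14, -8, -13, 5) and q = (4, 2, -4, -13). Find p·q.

27

p · q = 14·4 + (-8)·2 + (-13)·(-4) + 5·(-13) = 56 - 16 + 52 - 65 = 27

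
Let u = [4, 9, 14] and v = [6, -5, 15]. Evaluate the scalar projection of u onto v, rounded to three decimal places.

11.176

u · v = 4·6 + 9·(-5) + 14·15 = 24 - 45 + 210 = 189
|v| = √(36 + 25 + 225) = √286 ≈ 16.9115
comp_v u = 189 / √286 ≈ 11.176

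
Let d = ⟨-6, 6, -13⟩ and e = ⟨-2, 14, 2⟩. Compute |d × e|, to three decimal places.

210.390

i: 6·2 - (-13)·14 = 12 - (-182) = 194
j: (-13)·(-2) - (-6)·2 = 26 - (-12) = 38
k: (-6)·14 - 6·(-2) = -84 - (-12) = -72
d × e = (194, 38, -72)
|d × e| = √(194² + 38² + (-72)²) = √44264 ≈ 210.3901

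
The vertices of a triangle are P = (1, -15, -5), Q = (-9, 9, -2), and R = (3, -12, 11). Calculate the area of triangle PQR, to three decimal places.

PQ = (-10, 24, 3),  PR = (2, 3, 16)
i: 24·16 - 3·3 = 384 - 9 = 375
j: 3·2 - (-10)·16 = 6 - (-160) = 166
k: (-10)·3 - 24·2 = -30 - 48 = -78
PQ × PR = (375, 166, -78)
|PQ × PR| = √174265 ≈ 417.4506
area = ½ · 417.4506 ≈ 208.725

208.725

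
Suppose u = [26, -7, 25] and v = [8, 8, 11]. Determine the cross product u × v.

(-277, -86, 264)

i: (-7)·11 - 25·8 = -77 - 200 = -277
j: 25·8 - 26·11 = 200 - 286 = -86
k: 26·8 - (-7)·8 = 208 - (-56) = 264
u × v = (-277, -86, 264)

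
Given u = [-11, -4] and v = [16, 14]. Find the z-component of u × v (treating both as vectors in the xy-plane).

(-11)·14 - (-4)·16 = -154 - (-64) = -90

-90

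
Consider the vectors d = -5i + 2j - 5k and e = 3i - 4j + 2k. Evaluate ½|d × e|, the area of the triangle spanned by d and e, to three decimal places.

i: 2·2 - (-5)·(-4) = 4 - 20 = -16
j: (-5)·3 - (-5)·2 = -15 - (-10) = -5
k: (-5)·(-4) - 2·3 = 20 - 6 = 14
d × e = (-16, -5, 14)
|d × e| = √((-16)² + (-5)² + 14²) = √477 ≈ 21.8403
area = ½ · 21.8403 ≈ 10.920

10.920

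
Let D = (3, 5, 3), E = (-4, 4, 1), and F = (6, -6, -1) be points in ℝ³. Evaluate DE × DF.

DE = (-7, -1, -2)
DF = (3, -11, -4)
i: (-1)·(-4) - (-2)·(-11) = 4 - 22 = -18
j: (-2)·3 - (-7)·(-4) = -6 - 28 = -34
k: (-7)·(-11) - (-1)·3 = 77 - (-3) = 80
DE × DF = (-18, -34, 80)

(-18, -34, 80)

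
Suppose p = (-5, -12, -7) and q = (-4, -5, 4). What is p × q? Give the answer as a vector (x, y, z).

(-83, 48, -23)

i: (-12)·4 - (-7)·(-5) = -48 - 35 = -83
j: (-7)·(-4) - (-5)·4 = 28 - (-20) = 48
k: (-5)·(-5) - (-12)·(-4) = 25 - 48 = -23
p × q = (-83, 48, -23)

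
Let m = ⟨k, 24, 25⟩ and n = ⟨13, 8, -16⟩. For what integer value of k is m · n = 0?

m · n = k·13 + 24·8 + 25·(-16) = -208 + 13k
Set equal to 0: 13k = 208, so k = 16.

16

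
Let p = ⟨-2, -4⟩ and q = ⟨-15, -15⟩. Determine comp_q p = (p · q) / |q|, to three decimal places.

p · q = (-2)·(-15) + (-4)·(-15) = 30 + 60 = 90
|q| = √(225 + 225) = √450 ≈ 21.2132
comp_q p = 90 / √450 ≈ 4.243

4.243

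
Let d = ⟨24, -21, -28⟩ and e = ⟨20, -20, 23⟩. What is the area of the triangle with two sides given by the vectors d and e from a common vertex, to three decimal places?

i: (-21)·23 - (-28)·(-20) = -483 - 560 = -1043
j: (-28)·20 - 24·23 = -560 - 552 = -1112
k: 24·(-20) - (-21)·20 = -480 - (-420) = -60
d × e = (-1043, -1112, -60)
|d × e| = √((-1043)² + (-1112)² + (-60)²) = √2327993 ≈ 1525.7762
area = ½ · 1525.7762 ≈ 762.888

762.888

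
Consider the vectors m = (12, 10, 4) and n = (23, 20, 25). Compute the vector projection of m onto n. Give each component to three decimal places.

(8.525, 7.413, 9.266)

m · n = 12·23 + 10·20 + 4·25 = 276 + 200 + 100 = 576
|n|² = 529 + 400 + 625 = 1554
proj_n m = (576/1554) · (23, 20, 25) ≈ (8.525, 7.413, 9.266)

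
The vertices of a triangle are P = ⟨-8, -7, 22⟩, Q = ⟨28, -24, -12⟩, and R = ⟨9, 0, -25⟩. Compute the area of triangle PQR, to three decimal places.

PQ = (36, -17, -34),  PR = (17, 7, -47)
i: (-17)·(-47) - (-34)·7 = 799 - (-238) = 1037
j: (-34)·17 - 36·(-47) = -578 - (-1692) = 1114
k: 36·7 - (-17)·17 = 252 - (-289) = 541
PQ × PR = (1037, 1114, 541)
|PQ × PR| = √2609046 ≈ 1615.2542
area = ½ · 1615.2542 ≈ 807.627

807.627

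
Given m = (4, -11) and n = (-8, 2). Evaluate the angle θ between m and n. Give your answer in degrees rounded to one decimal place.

124.0

m · n = 4·(-8) + (-11)·2 = -32 - 22 = -54
|m|² = 16 + 121 = 137,  |m| = √137 ≈ 11.704700
|n|² = 64 + 4 = 68,  |n| = √68 ≈ 8.246211
cos θ = -54 / (11.704700 · 8.246211) ≈ -0.55947
θ = arccos(-0.55947) ≈ 124.0°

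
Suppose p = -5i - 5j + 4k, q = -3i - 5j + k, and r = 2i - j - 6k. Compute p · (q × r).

-23

q × r:
i: (-5)·(-6) - 1·(-1) = 30 - (-1) = 31
j: 1·2 - (-3)·(-6) = 2 - 18 = -16
k: (-3)·(-1) - (-5)·2 = 3 - (-10) = 13
q × r = (31, -16, 13)
p · (q × r) = (-5)·31 + (-5)·(-16) + 4·13 = -155 + 80 + 52 = -23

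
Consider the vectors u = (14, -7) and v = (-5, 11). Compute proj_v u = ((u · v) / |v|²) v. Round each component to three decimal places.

(5.034, -11.075)

u · v = 14·(-5) + (-7)·11 = -70 - 77 = -147
|v|² = 25 + 121 = 146
proj_v u = (-147/146) · (-5, 11) ≈ (5.034, -11.075)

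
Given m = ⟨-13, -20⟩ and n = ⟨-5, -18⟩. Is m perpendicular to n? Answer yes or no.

no

m · n = (-13)·(-5) + (-20)·(-18) = 65 + 360 = 425
Nonzero, so the vectors are not orthogonal.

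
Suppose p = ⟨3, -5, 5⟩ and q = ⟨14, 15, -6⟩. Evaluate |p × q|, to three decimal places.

151.638

i: (-5)·(-6) - 5·15 = 30 - 75 = -45
j: 5·14 - 3·(-6) = 70 - (-18) = 88
k: 3·15 - (-5)·14 = 45 - (-70) = 115
p × q = (-45, 88, 115)
|p × q| = √((-45)² + 88² + 115²) = √22994 ≈ 151.6377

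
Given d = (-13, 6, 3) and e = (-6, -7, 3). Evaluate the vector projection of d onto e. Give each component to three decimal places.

(-2.872, -3.351, 1.436)

d · e = (-13)·(-6) + 6·(-7) + 3·3 = 78 - 42 + 9 = 45
|e|² = 36 + 49 + 9 = 94
proj_e d = (45/94) · (-6, -7, 3) ≈ (-2.872, -3.351, 1.436)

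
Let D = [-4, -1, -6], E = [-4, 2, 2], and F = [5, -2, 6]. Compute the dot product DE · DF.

DE = E − D = (0, 3, 8)
DF = F − D = (9, -1, 12)
DE · DF = 0·9 + 3·(-1) + 8·12 = 0 - 3 + 96 = 93

93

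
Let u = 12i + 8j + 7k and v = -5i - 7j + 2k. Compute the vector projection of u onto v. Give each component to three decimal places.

(6.538, 9.154, -2.615)

u · v = 12·(-5) + 8·(-7) + 7·2 = -60 - 56 + 14 = -102
|v|² = 25 + 49 + 4 = 78
proj_v u = (-102/78) · (-5, -7, 2) ≈ (6.538, 9.154, -2.615)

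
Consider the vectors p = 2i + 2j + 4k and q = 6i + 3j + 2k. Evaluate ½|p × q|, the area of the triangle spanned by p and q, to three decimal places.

i: 2·2 - 4·3 = 4 - 12 = -8
j: 4·6 - 2·2 = 24 - 4 = 20
k: 2·3 - 2·6 = 6 - 12 = -6
p × q = (-8, 20, -6)
|p × q| = √((-8)² + 20² + (-6)²) = √500 ≈ 22.3607
area = ½ · 22.3607 ≈ 11.180

11.180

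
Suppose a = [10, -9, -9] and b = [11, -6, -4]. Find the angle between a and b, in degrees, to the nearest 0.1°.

a · b = 10·11 + (-9)·(-6) + (-9)·(-4) = 110 + 54 + 36 = 200
|a|² = 100 + 81 + 81 = 262,  |a| = √262 ≈ 16.186414
|b|² = 121 + 36 + 16 = 173,  |b| = √173 ≈ 13.152946
cos θ = 200 / (16.186414 · 13.152946) ≈ 0.93941
θ = arccos(0.93941) ≈ 20.0°

20.0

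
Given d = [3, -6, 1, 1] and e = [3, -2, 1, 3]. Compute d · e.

25

d · e = 3·3 + (-6)·(-2) + 1·1 + 1·3 = 9 + 12 + 1 + 3 = 25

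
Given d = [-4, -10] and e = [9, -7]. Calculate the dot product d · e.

d · e = (-4)·9 + (-10)·(-7) = -36 + 70 = 34

34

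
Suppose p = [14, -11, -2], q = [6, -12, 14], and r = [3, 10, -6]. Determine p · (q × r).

q × r:
i: (-12)·(-6) - 14·10 = 72 - 140 = -68
j: 14·3 - 6·(-6) = 42 - (-36) = 78
k: 6·10 - (-12)·3 = 60 - (-36) = 96
q × r = (-68, 78, 96)
p · (q × r) = 14·(-68) + (-11)·78 + (-2)·96 = -952 - 858 - 192 = -2002

-2002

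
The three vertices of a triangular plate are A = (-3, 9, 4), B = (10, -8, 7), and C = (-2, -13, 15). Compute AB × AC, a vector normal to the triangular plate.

(-121, -140, -269)

AB = (13, -17, 3)
AC = (1, -22, 11)
i: (-17)·11 - 3·(-22) = -187 - (-66) = -121
j: 3·1 - 13·11 = 3 - 143 = -140
k: 13·(-22) - (-17)·1 = -286 - (-17) = -269
AB × AC = (-121, -140, -269)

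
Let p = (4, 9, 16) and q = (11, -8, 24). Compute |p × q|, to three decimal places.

i: 9·24 - 16·(-8) = 216 - (-128) = 344
j: 16·11 - 4·24 = 176 - 96 = 80
k: 4·(-8) - 9·11 = -32 - 99 = -131
p × q = (344, 80, -131)
|p × q| = √(344² + 80² + (-131)²) = √141897 ≈ 376.6922

376.692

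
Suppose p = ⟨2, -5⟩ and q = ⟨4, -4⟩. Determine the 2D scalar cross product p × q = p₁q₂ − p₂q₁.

2·(-4) - (-5)·4 = -8 - (-20) = 12

12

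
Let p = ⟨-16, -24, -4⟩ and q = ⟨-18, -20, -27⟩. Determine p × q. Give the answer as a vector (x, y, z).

i: (-24)·(-27) - (-4)·(-20) = 648 - 80 = 568
j: (-4)·(-18) - (-16)·(-27) = 72 - 432 = -360
k: (-16)·(-20) - (-24)·(-18) = 320 - 432 = -112
p × q = (568, -360, -112)

(568, -360, -112)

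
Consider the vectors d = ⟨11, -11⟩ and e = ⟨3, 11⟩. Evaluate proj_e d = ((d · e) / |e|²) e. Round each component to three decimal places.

(-2.031, -7.446)

d · e = 11·3 + (-11)·11 = 33 - 121 = -88
|e|² = 9 + 121 = 130
proj_e d = (-88/130) · (3, 11) ≈ (-2.031, -7.446)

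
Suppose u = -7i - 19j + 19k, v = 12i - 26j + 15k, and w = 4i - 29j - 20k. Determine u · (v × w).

-17021

v × w:
i: (-26)·(-20) - 15·(-29) = 520 - (-435) = 955
j: 15·4 - 12·(-20) = 60 - (-240) = 300
k: 12·(-29) - (-26)·4 = -348 - (-104) = -244
v × w = (955, 300, -244)
u · (v × w) = (-7)·955 + (-19)·300 + 19·(-244) = -6685 - 5700 - 4636 = -17021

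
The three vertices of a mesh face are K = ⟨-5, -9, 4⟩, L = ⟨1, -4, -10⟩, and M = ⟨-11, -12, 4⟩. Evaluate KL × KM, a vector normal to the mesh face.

KL = (6, 5, -14)
KM = (-6, -3, 0)
i: 5·0 - (-14)·(-3) = 0 - 42 = -42
j: (-14)·(-6) - 6·0 = 84 - 0 = 84
k: 6·(-3) - 5·(-6) = -18 - (-30) = 12
KL × KM = (-42, 84, 12)

(-42, 84, 12)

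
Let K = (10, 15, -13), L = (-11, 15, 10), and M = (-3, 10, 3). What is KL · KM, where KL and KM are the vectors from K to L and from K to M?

641

KL = L − K = (-21, 0, 23)
KM = M − K = (-13, -5, 16)
KL · KM = (-21)·(-13) + 0·(-5) + 23·16 = 273 + 0 + 368 = 641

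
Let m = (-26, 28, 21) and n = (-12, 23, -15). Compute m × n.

i: 28·(-15) - 21·23 = -420 - 483 = -903
j: 21·(-12) - (-26)·(-15) = -252 - 390 = -642
k: (-26)·23 - 28·(-12) = -598 - (-336) = -262
m × n = (-903, -642, -262)

(-903, -642, -262)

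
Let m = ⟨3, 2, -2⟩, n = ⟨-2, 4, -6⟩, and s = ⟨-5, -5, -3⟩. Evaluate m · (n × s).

-138

n × s:
i: 4·(-3) - (-6)·(-5) = -12 - 30 = -42
j: (-6)·(-5) - (-2)·(-3) = 30 - 6 = 24
k: (-2)·(-5) - 4·(-5) = 10 - (-20) = 30
n × s = (-42, 24, 30)
m · (n × s) = 3·(-42) + 2·24 + (-2)·30 = -126 + 48 - 60 = -138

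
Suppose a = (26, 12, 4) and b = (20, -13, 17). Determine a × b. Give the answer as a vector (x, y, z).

(256, -362, -578)

i: 12·17 - 4·(-13) = 204 - (-52) = 256
j: 4·20 - 26·17 = 80 - 442 = -362
k: 26·(-13) - 12·20 = -338 - 240 = -578
a × b = (256, -362, -578)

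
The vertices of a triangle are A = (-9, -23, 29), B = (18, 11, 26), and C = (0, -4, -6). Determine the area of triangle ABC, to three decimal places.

736.421

AB = (27, 34, -3),  AC = (9, 19, -35)
i: 34·(-35) - (-3)·19 = -1190 - (-57) = -1133
j: (-3)·9 - 27·(-35) = -27 - (-945) = 918
k: 27·19 - 34·9 = 513 - 306 = 207
AB × AC = (-1133, 918, 207)
|AB × AC| = √2169262 ≈ 1472.8415
area = ½ · 1472.8415 ≈ 736.421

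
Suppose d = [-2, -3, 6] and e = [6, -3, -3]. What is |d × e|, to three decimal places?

i: (-3)·(-3) - 6·(-3) = 9 - (-18) = 27
j: 6·6 - (-2)·(-3) = 36 - 6 = 30
k: (-2)·(-3) - (-3)·6 = 6 - (-18) = 24
d × e = (27, 30, 24)
|d × e| = √(27² + 30² + 24²) = √2205 ≈ 46.9574

46.957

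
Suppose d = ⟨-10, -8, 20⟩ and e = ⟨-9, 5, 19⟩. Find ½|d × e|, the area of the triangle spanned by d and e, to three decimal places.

i: (-8)·19 - 20·5 = -152 - 100 = -252
j: 20·(-9) - (-10)·19 = -180 - (-190) = 10
k: (-10)·5 - (-8)·(-9) = -50 - 72 = -122
d × e = (-252, 10, -122)
|d × e| = √((-252)² + 10² + (-122)²) = √78488 ≈ 280.1571
area = ½ · 280.1571 ≈ 140.079

140.079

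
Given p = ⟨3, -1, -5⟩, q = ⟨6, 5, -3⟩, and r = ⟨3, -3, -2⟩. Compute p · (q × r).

105

q × r:
i: 5·(-2) - (-3)·(-3) = -10 - 9 = -19
j: (-3)·3 - 6·(-2) = -9 - (-12) = 3
k: 6·(-3) - 5·3 = -18 - 15 = -33
q × r = (-19, 3, -33)
p · (q × r) = 3·(-19) + (-1)·3 + (-5)·(-33) = -57 - 3 + 165 = 105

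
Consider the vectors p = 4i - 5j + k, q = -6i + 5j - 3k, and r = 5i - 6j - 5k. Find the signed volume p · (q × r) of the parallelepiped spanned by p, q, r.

q × r:
i: 5·(-5) - (-3)·(-6) = -25 - 18 = -43
j: (-3)·5 - (-6)·(-5) = -15 - 30 = -45
k: (-6)·(-6) - 5·5 = 36 - 25 = 11
q × r = (-43, -45, 11)
p · (q × r) = 4·(-43) + (-5)·(-45) + 1·11 = -172 + 225 + 11 = 64

64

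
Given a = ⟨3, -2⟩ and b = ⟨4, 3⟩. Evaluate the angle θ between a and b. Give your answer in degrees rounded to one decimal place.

70.6

a · b = 3·4 + (-2)·3 = 12 - 6 = 6
|a|² = 9 + 4 = 13,  |a| = √13 ≈ 3.605551
|b|² = 16 + 9 = 25,  |b| = √25 ≈ 5.000000
cos θ = 6 / (3.605551 · 5.000000) ≈ 0.33282
θ = arccos(0.33282) ≈ 70.6°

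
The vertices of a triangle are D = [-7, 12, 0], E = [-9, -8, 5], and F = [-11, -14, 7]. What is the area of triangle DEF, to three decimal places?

15.166

DE = (-2, -20, 5),  DF = (-4, -26, 7)
i: (-20)·7 - 5·(-26) = -140 - (-130) = -10
j: 5·(-4) - (-2)·7 = -20 - (-14) = -6
k: (-2)·(-26) - (-20)·(-4) = 52 - 80 = -28
DE × DF = (-10, -6, -28)
|DE × DF| = √920 ≈ 30.3315
area = ½ · 30.3315 ≈ 15.166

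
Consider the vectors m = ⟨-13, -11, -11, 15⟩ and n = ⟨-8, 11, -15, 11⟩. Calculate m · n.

m · n = (-13)·(-8) + (-11)·11 + (-11)·(-15) + 15·11 = 104 - 121 + 165 + 165 = 313

313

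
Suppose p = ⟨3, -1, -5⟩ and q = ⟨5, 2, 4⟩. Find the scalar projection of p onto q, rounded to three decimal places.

p · q = 3·5 + (-1)·2 + (-5)·4 = 15 - 2 - 20 = -7
|q| = √(25 + 4 + 16) = √45 ≈ 6.7082
comp_q p = -7 / √45 ≈ -1.043

-1.043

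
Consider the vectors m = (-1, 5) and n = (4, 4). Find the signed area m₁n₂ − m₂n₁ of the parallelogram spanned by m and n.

(-1)·4 - 5·4 = -4 - 20 = -24

-24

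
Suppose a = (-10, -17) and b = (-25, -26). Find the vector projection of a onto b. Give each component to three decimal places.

(-13.297, -13.829)

a · b = (-10)·(-25) + (-17)·(-26) = 250 + 442 = 692
|b|² = 625 + 676 = 1301
proj_b a = (692/1301) · (-25, -26) ≈ (-13.297, -13.829)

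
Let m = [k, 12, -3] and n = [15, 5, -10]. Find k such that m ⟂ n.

-6

m · n = k·15 + 12·5 + (-3)·(-10) = 90 + 15k
Set equal to 0: 15k = -90, so k = -6.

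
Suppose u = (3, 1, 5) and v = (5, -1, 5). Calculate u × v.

(10, 10, -8)

i: 1·5 - 5·(-1) = 5 - (-5) = 10
j: 5·5 - 3·5 = 25 - 15 = 10
k: 3·(-1) - 1·5 = -3 - 5 = -8
u × v = (10, 10, -8)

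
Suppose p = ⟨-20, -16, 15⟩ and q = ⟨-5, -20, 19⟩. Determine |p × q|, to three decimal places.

442.087

i: (-16)·19 - 15·(-20) = -304 - (-300) = -4
j: 15·(-5) - (-20)·19 = -75 - (-380) = 305
k: (-20)·(-20) - (-16)·(-5) = 400 - 80 = 320
p × q = (-4, 305, 320)
|p × q| = √((-4)² + 305² + 320²) = √195441 ≈ 442.0871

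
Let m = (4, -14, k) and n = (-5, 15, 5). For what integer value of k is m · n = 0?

m · n = 4·(-5) + (-14)·15 + k·5 = -230 + 5k
Set equal to 0: 5k = 230, so k = 46.

46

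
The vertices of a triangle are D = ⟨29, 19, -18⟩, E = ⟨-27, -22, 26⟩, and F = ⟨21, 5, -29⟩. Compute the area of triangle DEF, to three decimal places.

755.554

DE = (-56, -41, 44),  DF = (-8, -14, -11)
i: (-41)·(-11) - 44·(-14) = 451 - (-616) = 1067
j: 44·(-8) - (-56)·(-11) = -352 - 616 = -968
k: (-56)·(-14) - (-41)·(-8) = 784 - 328 = 456
DE × DF = (1067, -968, 456)
|DE × DF| = √2283449 ≈ 1511.1085
area = ½ · 1511.1085 ≈ 755.554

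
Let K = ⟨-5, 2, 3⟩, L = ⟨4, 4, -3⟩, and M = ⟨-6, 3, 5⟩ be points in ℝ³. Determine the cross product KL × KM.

KL = (9, 2, -6)
KM = (-1, 1, 2)
i: 2·2 - (-6)·1 = 4 - (-6) = 10
j: (-6)·(-1) - 9·2 = 6 - 18 = -12
k: 9·1 - 2·(-1) = 9 - (-2) = 11
KL × KM = (10, -12, 11)

(10, -12, 11)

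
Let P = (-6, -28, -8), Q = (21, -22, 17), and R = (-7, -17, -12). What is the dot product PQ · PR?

PQ = Q − P = (27, 6, 25)
PR = R − P = (-1, 11, -4)
PQ · PR = 27·(-1) + 6·11 + 25·(-4) = -27 + 66 - 100 = -61

-61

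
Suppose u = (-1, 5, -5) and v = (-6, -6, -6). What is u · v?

6

u · v = (-1)·(-6) + 5·(-6) + (-5)·(-6) = 6 - 30 + 30 = 6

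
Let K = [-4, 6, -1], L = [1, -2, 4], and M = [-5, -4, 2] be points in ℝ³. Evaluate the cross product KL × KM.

KL = (5, -8, 5)
KM = (-1, -10, 3)
i: (-8)·3 - 5·(-10) = -24 - (-50) = 26
j: 5·(-1) - 5·3 = -5 - 15 = -20
k: 5·(-10) - (-8)·(-1) = -50 - 8 = -58
KL × KM = (26, -20, -58)

(26, -20, -58)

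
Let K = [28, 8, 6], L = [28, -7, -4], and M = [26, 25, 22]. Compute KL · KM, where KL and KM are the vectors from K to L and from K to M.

KL = L − K = (0, -15, -10)
KM = M − K = (-2, 17, 16)
KL · KM = 0·(-2) + (-15)·17 + (-10)·16 = 0 - 255 - 160 = -415

-415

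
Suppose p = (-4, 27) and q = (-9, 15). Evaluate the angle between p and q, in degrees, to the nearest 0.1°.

p · q = (-4)·(-9) + 27·15 = 36 + 405 = 441
|p|² = 16 + 729 = 745,  |p| = √745 ≈ 27.294688
|q|² = 81 + 225 = 306,  |q| = √306 ≈ 17.492856
cos θ = 441 / (27.294688 · 17.492856) ≈ 0.92363
θ = arccos(0.92363) ≈ 22.5°

22.5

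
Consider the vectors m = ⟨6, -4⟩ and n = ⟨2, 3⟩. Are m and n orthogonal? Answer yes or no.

yes

m · n = 6·2 + (-4)·3 = 12 - 12 = 0
Zero, so the vectors are orthogonal.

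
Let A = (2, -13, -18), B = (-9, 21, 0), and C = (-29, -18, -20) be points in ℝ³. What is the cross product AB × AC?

AB = (-11, 34, 18)
AC = (-31, -5, -2)
i: 34·(-2) - 18·(-5) = -68 - (-90) = 22
j: 18·(-31) - (-11)·(-2) = -558 - 22 = -580
k: (-11)·(-5) - 34·(-31) = 55 - (-1054) = 1109
AB × AC = (22, -580, 1109)

(22, -580, 1109)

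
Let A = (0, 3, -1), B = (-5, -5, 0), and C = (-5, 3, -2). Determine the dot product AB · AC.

24

AB = B − A = (-5, -8, 1)
AC = C − A = (-5, 0, -1)
AB · AC = (-5)·(-5) + (-8)·0 + 1·(-1) = 25 + 0 - 1 = 24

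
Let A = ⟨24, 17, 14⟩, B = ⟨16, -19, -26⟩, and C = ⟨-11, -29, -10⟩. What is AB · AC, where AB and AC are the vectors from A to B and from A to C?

AB = B − A = (-8, -36, -40)
AC = C − A = (-35, -46, -24)
AB · AC = (-8)·(-35) + (-36)·(-46) + (-40)·(-24) = 280 + 1656 + 960 = 2896

2896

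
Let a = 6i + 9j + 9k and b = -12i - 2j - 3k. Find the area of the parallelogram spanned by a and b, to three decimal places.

131.898

i: 9·(-3) - 9·(-2) = -27 - (-18) = -9
j: 9·(-12) - 6·(-3) = -108 - (-18) = -90
k: 6·(-2) - 9·(-12) = -12 - (-108) = 96
a × b = (-9, -90, 96)
|a × b| = √((-9)² + (-90)² + 96²) = √17397 ≈ 131.8977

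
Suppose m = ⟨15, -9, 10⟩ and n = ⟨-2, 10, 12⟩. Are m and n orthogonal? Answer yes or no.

yes

m · n = 15·(-2) + (-9)·10 + 10·12 = -30 - 90 + 120 = 0
Zero, so the vectors are orthogonal.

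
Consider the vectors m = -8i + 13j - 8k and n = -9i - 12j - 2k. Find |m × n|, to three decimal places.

i: 13·(-2) - (-8)·(-12) = -26 - 96 = -122
j: (-8)·(-9) - (-8)·(-2) = 72 - 16 = 56
k: (-8)·(-12) - 13·(-9) = 96 - (-117) = 213
m × n = (-122, 56, 213)
|m × n| = √((-122)² + 56² + 213²) = √63389 ≈ 251.7717

251.772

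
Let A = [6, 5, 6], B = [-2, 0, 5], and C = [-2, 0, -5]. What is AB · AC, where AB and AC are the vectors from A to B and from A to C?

100

AB = B − A = (-8, -5, -1)
AC = C − A = (-8, -5, -11)
AB · AC = (-8)·(-8) + (-5)·(-5) + (-1)·(-11) = 64 + 25 + 11 = 100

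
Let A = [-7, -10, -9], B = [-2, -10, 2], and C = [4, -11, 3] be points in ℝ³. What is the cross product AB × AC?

(11, 61, -5)

AB = (5, 0, 11)
AC = (11, -1, 12)
i: 0·12 - 11·(-1) = 0 - (-11) = 11
j: 11·11 - 5·12 = 121 - 60 = 61
k: 5·(-1) - 0·11 = -5 - 0 = -5
AB × AC = (11, 61, -5)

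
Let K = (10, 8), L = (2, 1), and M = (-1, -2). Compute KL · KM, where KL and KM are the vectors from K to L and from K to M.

KL = L − K = (-8, -7)
KM = M − K = (-11, -10)
KL · KM = (-8)·(-11) + (-7)·(-10) = 88 + 70 = 158

158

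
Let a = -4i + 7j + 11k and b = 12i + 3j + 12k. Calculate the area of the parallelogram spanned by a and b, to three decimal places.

i: 7·12 - 11·3 = 84 - 33 = 51
j: 11·12 - (-4)·12 = 132 - (-48) = 180
k: (-4)·3 - 7·12 = -12 - 84 = -96
a × b = (51, 180, -96)
|a × b| = √(51² + 180² + (-96)²) = √44217 ≈ 210.2784

210.278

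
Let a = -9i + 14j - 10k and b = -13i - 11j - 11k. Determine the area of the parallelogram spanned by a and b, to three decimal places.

i: 14·(-11) - (-10)·(-11) = -154 - 110 = -264
j: (-10)·(-13) - (-9)·(-11) = 130 - 99 = 31
k: (-9)·(-11) - 14·(-13) = 99 - (-182) = 281
a × b = (-264, 31, 281)
|a × b| = √((-264)² + 31² + 281²) = √149618 ≈ 386.8049

386.805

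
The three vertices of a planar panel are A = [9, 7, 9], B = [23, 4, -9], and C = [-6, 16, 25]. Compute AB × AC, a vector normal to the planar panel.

(114, 46, 81)

AB = (14, -3, -18)
AC = (-15, 9, 16)
i: (-3)·16 - (-18)·9 = -48 - (-162) = 114
j: (-18)·(-15) - 14·16 = 270 - 224 = 46
k: 14·9 - (-3)·(-15) = 126 - 45 = 81
AB × AC = (114, 46, 81)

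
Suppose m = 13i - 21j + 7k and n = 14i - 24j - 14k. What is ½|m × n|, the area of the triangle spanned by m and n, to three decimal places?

270.263

i: (-21)·(-14) - 7·(-24) = 294 - (-168) = 462
j: 7·14 - 13·(-14) = 98 - (-182) = 280
k: 13·(-24) - (-21)·14 = -312 - (-294) = -18
m × n = (462, 280, -18)
|m × n| = √(462² + 280² + (-18)²) = √292168 ≈ 540.5257
area = ½ · 540.5257 ≈ 270.263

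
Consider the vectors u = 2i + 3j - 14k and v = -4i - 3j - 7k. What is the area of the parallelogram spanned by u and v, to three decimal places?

i: 3·(-7) - (-14)·(-3) = -21 - 42 = -63
j: (-14)·(-4) - 2·(-7) = 56 - (-14) = 70
k: 2·(-3) - 3·(-4) = -6 - (-12) = 6
u × v = (-63, 70, 6)
|u × v| = √((-63)² + 70² + 6²) = √8905 ≈ 94.3663

94.366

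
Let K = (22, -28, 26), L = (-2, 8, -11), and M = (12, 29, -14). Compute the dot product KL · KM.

3772

KL = L − K = (-24, 36, -37)
KM = M − K = (-10, 57, -40)
KL · KM = (-24)·(-10) + 36·57 + (-37)·(-40) = 240 + 2052 + 1480 = 3772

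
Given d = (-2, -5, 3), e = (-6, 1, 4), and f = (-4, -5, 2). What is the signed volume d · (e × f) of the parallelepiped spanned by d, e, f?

78

e × f:
i: 1·2 - 4·(-5) = 2 - (-20) = 22
j: 4·(-4) - (-6)·2 = -16 - (-12) = -4
k: (-6)·(-5) - 1·(-4) = 30 - (-4) = 34
e × f = (22, -4, 34)
d · (e × f) = (-2)·22 + (-5)·(-4) + 3·34 = -44 + 20 + 102 = 78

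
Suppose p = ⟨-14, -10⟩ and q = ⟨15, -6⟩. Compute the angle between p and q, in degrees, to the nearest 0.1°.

122.7

p · q = (-14)·15 + (-10)·(-6) = -210 + 60 = -150
|p|² = 196 + 100 = 296,  |p| = √296 ≈ 17.204651
|q|² = 225 + 36 = 261,  |q| = √261 ≈ 16.155494
cos θ = -150 / (17.204651 · 16.155494) ≈ -0.53967
θ = arccos(-0.53967) ≈ 122.7°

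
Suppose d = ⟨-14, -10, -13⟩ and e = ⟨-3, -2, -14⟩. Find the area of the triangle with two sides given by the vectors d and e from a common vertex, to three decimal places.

97.017

i: (-10)·(-14) - (-13)·(-2) = 140 - 26 = 114
j: (-13)·(-3) - (-14)·(-14) = 39 - 196 = -157
k: (-14)·(-2) - (-10)·(-3) = 28 - 30 = -2
d × e = (114, -157, -2)
|d × e| = √(114² + (-157)² + (-2)²) = √37649 ≈ 194.0335
area = ½ · 194.0335 ≈ 97.017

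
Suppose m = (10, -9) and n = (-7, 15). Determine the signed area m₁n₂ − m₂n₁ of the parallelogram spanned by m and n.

10·15 - (-9)·(-7) = 150 - 63 = 87

87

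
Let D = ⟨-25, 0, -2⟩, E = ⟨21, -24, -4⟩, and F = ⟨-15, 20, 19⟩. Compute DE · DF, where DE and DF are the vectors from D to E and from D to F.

-62

DE = E − D = (46, -24, -2)
DF = F − D = (10, 20, 21)
DE · DF = 46·10 + (-24)·20 + (-2)·21 = 460 - 480 - 42 = -62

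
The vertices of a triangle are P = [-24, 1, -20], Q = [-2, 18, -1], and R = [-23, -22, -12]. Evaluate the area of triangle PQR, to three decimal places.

PQ = (22, 17, 19),  PR = (1, -23, 8)
i: 17·8 - 19·(-23) = 136 - (-437) = 573
j: 19·1 - 22·8 = 19 - 176 = -157
k: 22·(-23) - 17·1 = -506 - 17 = -523
PQ × PR = (573, -157, -523)
|PQ × PR| = √626507 ≈ 791.5220
area = ½ · 791.5220 ≈ 395.761

395.761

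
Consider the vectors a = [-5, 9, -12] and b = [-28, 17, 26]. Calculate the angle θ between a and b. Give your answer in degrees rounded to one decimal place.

91.6

a · b = (-5)·(-28) + 9·17 + (-12)·26 = 140 + 153 - 312 = -19
|a|² = 25 + 81 + 144 = 250,  |a| = √250 ≈ 15.811388
|b|² = 784 + 289 + 676 = 1749,  |b| = √1749 ≈ 41.821047
cos θ = -19 / (15.811388 · 41.821047) ≈ -0.02873
θ = arccos(-0.02873) ≈ 91.6°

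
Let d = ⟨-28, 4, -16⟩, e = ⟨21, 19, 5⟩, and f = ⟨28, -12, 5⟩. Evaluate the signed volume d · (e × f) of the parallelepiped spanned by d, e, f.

e × f:
i: 19·5 - 5·(-12) = 95 - (-60) = 155
j: 5·28 - 21·5 = 140 - 105 = 35
k: 21·(-12) - 19·28 = -252 - 532 = -784
e × f = (155, 35, -784)
d · (e × f) = (-28)·155 + 4·35 + (-16)·(-784) = -4340 + 140 + 12544 = 8344

8344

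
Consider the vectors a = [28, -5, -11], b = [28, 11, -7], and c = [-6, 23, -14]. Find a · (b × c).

-9784

b × c:
i: 11·(-14) - (-7)·23 = -154 - (-161) = 7
j: (-7)·(-6) - 28·(-14) = 42 - (-392) = 434
k: 28·23 - 11·(-6) = 644 - (-66) = 710
b × c = (7, 434, 710)
a · (b × c) = 28·7 + (-5)·434 + (-11)·710 = 196 - 2170 - 7810 = -9784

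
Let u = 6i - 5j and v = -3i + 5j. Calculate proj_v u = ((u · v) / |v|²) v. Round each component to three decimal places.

(3.794, -6.324)

u · v = 6·(-3) + (-5)·5 = -18 - 25 = -43
|v|² = 9 + 25 = 34
proj_v u = (-43/34) · (-3, 5) ≈ (3.794, -6.324)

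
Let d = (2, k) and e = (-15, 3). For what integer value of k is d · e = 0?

d · e = 2·(-15) + k·3 = -30 + 3k
Set equal to 0: 3k = 30, so k = 10.

10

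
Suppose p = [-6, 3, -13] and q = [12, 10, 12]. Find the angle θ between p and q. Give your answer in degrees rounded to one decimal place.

p · q = (-6)·12 + 3·10 + (-13)·12 = -72 + 30 - 156 = -198
|p|² = 36 + 9 + 169 = 214,  |p| = √214 ≈ 14.628739
|q|² = 144 + 100 + 144 = 388,  |q| = √388 ≈ 19.697716
cos θ = -198 / (14.628739 · 19.697716) ≈ -0.68714
θ = arccos(-0.68714) ≈ 133.4°

133.4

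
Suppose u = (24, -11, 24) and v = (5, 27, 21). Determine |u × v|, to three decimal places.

1189.246

i: (-11)·21 - 24·27 = -231 - 648 = -879
j: 24·5 - 24·21 = 120 - 504 = -384
k: 24·27 - (-11)·5 = 648 - (-55) = 703
u × v = (-879, -384, 703)
|u × v| = √((-879)² + (-384)² + 703²) = √1414306 ≈ 1189.2460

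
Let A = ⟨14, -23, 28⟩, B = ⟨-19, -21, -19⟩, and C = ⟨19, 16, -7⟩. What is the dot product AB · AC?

1558

AB = B − A = (-33, 2, -47)
AC = C − A = (5, 39, -35)
AB · AC = (-33)·5 + 2·39 + (-47)·(-35) = -165 + 78 + 1645 = 1558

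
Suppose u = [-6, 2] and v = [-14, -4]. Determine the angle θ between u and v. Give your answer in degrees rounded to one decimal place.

34.4

u · v = (-6)·(-14) + 2·(-4) = 84 - 8 = 76
|u|² = 36 + 4 = 40,  |u| = √40 ≈ 6.324555
|v|² = 196 + 16 = 212,  |v| = √212 ≈ 14.560220
cos θ = 76 / (6.324555 · 14.560220) ≈ 0.82531
θ = arccos(0.82531) ≈ 34.4°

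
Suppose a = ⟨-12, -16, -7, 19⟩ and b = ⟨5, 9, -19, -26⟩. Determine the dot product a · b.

a · b = (-12)·5 + (-16)·9 + (-7)·(-19) + 19·(-26) = -60 - 144 + 133 - 494 = -565

-565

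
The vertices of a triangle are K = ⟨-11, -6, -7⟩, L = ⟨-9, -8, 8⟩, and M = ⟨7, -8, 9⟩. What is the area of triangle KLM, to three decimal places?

KL = (2, -2, 15),  KM = (18, -2, 16)
i: (-2)·16 - 15·(-2) = -32 - (-30) = -2
j: 15·18 - 2·16 = 270 - 32 = 238
k: 2·(-2) - (-2)·18 = -4 - (-36) = 32
KL × KM = (-2, 238, 32)
|KL × KM| = √57672 ≈ 240.1500
area = ½ · 240.1500 ≈ 120.075

120.075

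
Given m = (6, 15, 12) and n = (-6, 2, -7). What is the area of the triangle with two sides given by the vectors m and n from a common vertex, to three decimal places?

83.584

i: 15·(-7) - 12·2 = -105 - 24 = -129
j: 12·(-6) - 6·(-7) = -72 - (-42) = -30
k: 6·2 - 15·(-6) = 12 - (-90) = 102
m × n = (-129, -30, 102)
|m × n| = √((-129)² + (-30)² + 102²) = √27945 ≈ 167.1676
area = ½ · 167.1676 ≈ 83.584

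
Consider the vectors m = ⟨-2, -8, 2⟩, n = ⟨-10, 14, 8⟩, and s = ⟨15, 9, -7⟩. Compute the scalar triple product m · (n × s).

n × s:
i: 14·(-7) - 8·9 = -98 - 72 = -170
j: 8·15 - (-10)·(-7) = 120 - 70 = 50
k: (-10)·9 - 14·15 = -90 - 210 = -300
n × s = (-170, 50, -300)
m · (n × s) = (-2)·(-170) + (-8)·50 + 2·(-300) = 340 - 400 - 600 = -660

-660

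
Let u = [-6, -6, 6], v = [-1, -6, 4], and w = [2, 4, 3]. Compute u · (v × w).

186

v × w:
i: (-6)·3 - 4·4 = -18 - 16 = -34
j: 4·2 - (-1)·3 = 8 - (-3) = 11
k: (-1)·4 - (-6)·2 = -4 - (-12) = 8
v × w = (-34, 11, 8)
u · (v × w) = (-6)·(-34) + (-6)·11 + 6·8 = 204 - 66 + 48 = 186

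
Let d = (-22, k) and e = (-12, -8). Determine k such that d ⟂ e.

33

d · e = (-22)·(-12) + k·(-8) = 264 - 8k
Set equal to 0: -8k = -264, so k = 33.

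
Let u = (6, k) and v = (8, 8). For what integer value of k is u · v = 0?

-6

u · v = 6·8 + k·8 = 48 + 8k
Set equal to 0: 8k = -48, so k = -6.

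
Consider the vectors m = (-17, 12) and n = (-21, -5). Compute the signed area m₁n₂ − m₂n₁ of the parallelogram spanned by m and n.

337

(-17)·(-5) - 12·(-21) = 85 - (-252) = 337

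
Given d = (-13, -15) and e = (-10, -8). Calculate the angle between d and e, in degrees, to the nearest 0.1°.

d · e = (-13)·(-10) + (-15)·(-8) = 130 + 120 = 250
|d|² = 169 + 225 = 394,  |d| = √394 ≈ 19.849433
|e|² = 100 + 64 = 164,  |e| = √164 ≈ 12.806248
cos θ = 250 / (19.849433 · 12.806248) ≈ 0.98349
θ = arccos(0.98349) ≈ 10.4°

10.4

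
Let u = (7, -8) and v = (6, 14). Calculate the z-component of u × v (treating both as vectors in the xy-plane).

146

7·14 - (-8)·6 = 98 - (-48) = 146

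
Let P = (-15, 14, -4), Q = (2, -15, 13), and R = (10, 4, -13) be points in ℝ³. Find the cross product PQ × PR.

(431, 578, 555)

PQ = (17, -29, 17)
PR = (25, -10, -9)
i: (-29)·(-9) - 17·(-10) = 261 - (-170) = 431
j: 17·25 - 17·(-9) = 425 - (-153) = 578
k: 17·(-10) - (-29)·25 = -170 - (-725) = 555
PQ × PR = (431, 578, 555)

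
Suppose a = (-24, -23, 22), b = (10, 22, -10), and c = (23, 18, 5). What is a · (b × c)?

-7692

b × c:
i: 22·5 - (-10)·18 = 110 - (-180) = 290
j: (-10)·23 - 10·5 = -230 - 50 = -280
k: 10·18 - 22·23 = 180 - 506 = -326
b × c = (290, -280, -326)
a · (b × c) = (-24)·290 + (-23)·(-280) + 22·(-326) = -6960 + 6440 - 7172 = -7692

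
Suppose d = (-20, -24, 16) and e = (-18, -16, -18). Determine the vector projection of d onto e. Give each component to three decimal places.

(-9.080, -8.071, -9.080)

d · e = (-20)·(-18) + (-24)·(-16) + 16·(-18) = 360 + 384 - 288 = 456
|e|² = 324 + 256 + 324 = 904
proj_e d = (456/904) · (-18, -16, -18) ≈ (-9.080, -8.071, -9.080)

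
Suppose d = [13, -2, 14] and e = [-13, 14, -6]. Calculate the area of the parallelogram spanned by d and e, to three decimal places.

i: (-2)·(-6) - 14·14 = 12 - 196 = -184
j: 14·(-13) - 13·(-6) = -182 - (-78) = -104
k: 13·14 - (-2)·(-13) = 182 - 26 = 156
d × e = (-184, -104, 156)
|d × e| = √((-184)² + (-104)² + 156²) = √69008 ≈ 262.6937

262.694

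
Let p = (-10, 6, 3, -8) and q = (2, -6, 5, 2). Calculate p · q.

p · q = (-10)·2 + 6·(-6) + 3·5 + (-8)·2 = -20 - 36 + 15 - 16 = -57

-57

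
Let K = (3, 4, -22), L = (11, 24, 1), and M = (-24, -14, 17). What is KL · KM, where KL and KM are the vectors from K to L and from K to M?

KL = L − K = (8, 20, 23)
KM = M − K = (-27, -18, 39)
KL · KM = 8·(-27) + 20·(-18) + 23·39 = -216 - 360 + 897 = 321

321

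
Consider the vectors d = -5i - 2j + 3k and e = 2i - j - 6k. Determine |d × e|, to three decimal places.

i: (-2)·(-6) - 3·(-1) = 12 - (-3) = 15
j: 3·2 - (-5)·(-6) = 6 - 30 = -24
k: (-5)·(-1) - (-2)·2 = 5 - (-4) = 9
d × e = (15, -24, 9)
|d × e| = √(15² + (-24)² + 9²) = √882 ≈ 29.6985

29.698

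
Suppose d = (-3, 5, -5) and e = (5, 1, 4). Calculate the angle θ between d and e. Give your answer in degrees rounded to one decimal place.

127.1

d · e = (-3)·5 + 5·1 + (-5)·4 = -15 + 5 - 20 = -30
|d|² = 9 + 25 + 25 = 59,  |d| = √59 ≈ 7.681146
|e|² = 25 + 1 + 16 = 42,  |e| = √42 ≈ 6.480741
cos θ = -30 / (7.681146 · 6.480741) ≈ -0.60266
θ = arccos(-0.60266) ≈ 127.1°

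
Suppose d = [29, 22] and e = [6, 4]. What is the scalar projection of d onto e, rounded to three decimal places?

36.333

d · e = 29·6 + 22·4 = 174 + 88 = 262
|e| = √(36 + 16) = √52 ≈ 7.2111
comp_e d = 262 / √52 ≈ 36.333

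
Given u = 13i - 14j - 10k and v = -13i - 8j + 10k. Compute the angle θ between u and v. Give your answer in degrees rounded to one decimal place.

u · v = 13·(-13) + (-14)·(-8) + (-10)·10 = -169 + 112 - 100 = -157
|u|² = 169 + 196 + 100 = 465,  |u| = √465 ≈ 21.563859
|v|² = 169 + 64 + 100 = 333,  |v| = √333 ≈ 18.248288
cos θ = -157 / (21.563859 · 18.248288) ≈ -0.39898
θ = arccos(-0.39898) ≈ 113.5°

113.5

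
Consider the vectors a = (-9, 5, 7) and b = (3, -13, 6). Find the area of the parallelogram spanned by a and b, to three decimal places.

175.129

i: 5·6 - 7·(-13) = 30 - (-91) = 121
j: 7·3 - (-9)·6 = 21 - (-54) = 75
k: (-9)·(-13) - 5·3 = 117 - 15 = 102
a × b = (121, 75, 102)
|a × b| = √(121² + 75² + 102²) = √30670 ≈ 175.1285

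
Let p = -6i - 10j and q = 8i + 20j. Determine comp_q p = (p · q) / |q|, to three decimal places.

p · q = (-6)·8 + (-10)·20 = -48 - 200 = -248
|q| = √(64 + 400) = √464 ≈ 21.5407
comp_q p = -248 / √464 ≈ -11.513

-11.513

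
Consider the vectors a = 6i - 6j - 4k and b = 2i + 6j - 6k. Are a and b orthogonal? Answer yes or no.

a · b = 6·2 + (-6)·6 + (-4)·(-6) = 12 - 36 + 24 = 0
Zero, so the vectors are orthogonal.

yes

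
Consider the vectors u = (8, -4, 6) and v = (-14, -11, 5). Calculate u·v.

u · v = 8·(-14) + (-4)·(-11) + 6·5 = -112 + 44 + 30 = -38

-38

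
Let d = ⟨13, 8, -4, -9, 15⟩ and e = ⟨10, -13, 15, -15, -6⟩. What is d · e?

11

d · e = 13·10 + 8·(-13) + (-4)·15 + (-9)·(-15) + 15·(-6) = 130 - 104 - 60 + 135 - 90 = 11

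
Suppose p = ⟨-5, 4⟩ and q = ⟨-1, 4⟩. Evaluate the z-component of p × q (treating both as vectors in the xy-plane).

-16

(-5)·4 - 4·(-1) = -20 - (-4) = -16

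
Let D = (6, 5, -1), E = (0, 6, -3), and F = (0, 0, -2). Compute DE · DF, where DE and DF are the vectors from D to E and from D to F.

DE = E − D = (-6, 1, -2)
DF = F − D = (-6, -5, -1)
DE · DF = (-6)·(-6) + 1·(-5) + (-2)·(-1) = 36 - 5 + 2 = 33

33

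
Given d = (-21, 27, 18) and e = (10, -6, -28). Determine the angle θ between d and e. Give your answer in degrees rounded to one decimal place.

d · e = (-21)·10 + 27·(-6) + 18·(-28) = -210 - 162 - 504 = -876
|d|² = 441 + 729 + 324 = 1494,  |d| = √1494 ≈ 38.652296
|e|² = 100 + 36 + 784 = 920,  |e| = √920 ≈ 30.331502
cos θ = -876 / (38.652296 · 30.331502) ≈ -0.74720
θ = arccos(-0.74720) ≈ 138.3°

138.3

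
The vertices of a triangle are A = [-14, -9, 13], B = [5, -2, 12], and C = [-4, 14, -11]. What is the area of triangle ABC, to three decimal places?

AB = (19, 7, -1),  AC = (10, 23, -24)
i: 7·(-24) - (-1)·23 = -168 - (-23) = -145
j: (-1)·10 - 19·(-24) = -10 - (-456) = 446
k: 19·23 - 7·10 = 437 - 70 = 367
AB × AC = (-145, 446, 367)
|AB × AC| = √354630 ≈ 595.5082
area = ½ · 595.5082 ≈ 297.754

297.754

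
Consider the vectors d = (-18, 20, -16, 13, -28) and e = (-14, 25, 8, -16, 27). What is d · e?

-340

d · e = (-18)·(-14) + 20·25 + (-16)·8 + 13·(-16) + (-28)·27 = 252 + 500 - 128 - 208 - 756 = -340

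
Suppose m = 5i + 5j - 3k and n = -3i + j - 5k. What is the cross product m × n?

i: 5·(-5) - (-3)·1 = -25 - (-3) = -22
j: (-3)·(-3) - 5·(-5) = 9 - (-25) = 34
k: 5·1 - 5·(-3) = 5 - (-15) = 20
m × n = (-22, 34, 20)

(-22, 34, 20)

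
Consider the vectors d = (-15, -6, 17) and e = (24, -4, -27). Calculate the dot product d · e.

-795

d · e = (-15)·24 + (-6)·(-4) + 17·(-27) = -360 + 24 - 459 = -795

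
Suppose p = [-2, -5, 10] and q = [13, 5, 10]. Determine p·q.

49

p · q = (-2)·13 + (-5)·5 + 10·10 = -26 - 25 + 100 = 49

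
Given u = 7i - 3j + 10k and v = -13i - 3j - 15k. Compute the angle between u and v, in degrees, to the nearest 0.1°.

156.8

u · v = 7·(-13) + (-3)·(-3) + 10·(-15) = -91 + 9 - 150 = -232
|u|² = 49 + 9 + 100 = 158,  |u| = √158 ≈ 12.569805
|v|² = 169 + 9 + 225 = 403,  |v| = √403 ≈ 20.074860
cos θ = -232 / (12.569805 · 20.074860) ≈ -0.91941
θ = arccos(-0.91941) ≈ 156.8°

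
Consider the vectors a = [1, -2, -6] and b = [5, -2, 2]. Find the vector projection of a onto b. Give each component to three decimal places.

a · b = 1·5 + (-2)·(-2) + (-6)·2 = 5 + 4 - 12 = -3
|b|² = 25 + 4 + 4 = 33
proj_b a = (-3/33) · (5, -2, 2) ≈ (-0.455, 0.182, -0.182)

(-0.455, 0.182, -0.182)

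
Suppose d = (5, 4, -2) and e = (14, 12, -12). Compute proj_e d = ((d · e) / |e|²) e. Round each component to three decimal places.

(4.107, 3.521, -3.521)

d · e = 5·14 + 4·12 + (-2)·(-12) = 70 + 48 + 24 = 142
|e|² = 196 + 144 + 144 = 484
proj_e d = (142/484) · (14, 12, -12) ≈ (4.107, 3.521, -3.521)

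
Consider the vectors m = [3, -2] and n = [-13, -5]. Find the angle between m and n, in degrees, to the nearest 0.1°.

125.3

m · n = 3·(-13) + (-2)·(-5) = -39 + 10 = -29
|m|² = 9 + 4 = 13,  |m| = √13 ≈ 3.605551
|n|² = 169 + 25 = 194,  |n| = √194 ≈ 13.928388
cos θ = -29 / (3.605551 · 13.928388) ≈ -0.57746
θ = arccos(-0.57746) ≈ 125.3°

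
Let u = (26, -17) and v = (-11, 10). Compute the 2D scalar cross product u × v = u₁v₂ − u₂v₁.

26·10 - (-17)·(-11) = 260 - 187 = 73

73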